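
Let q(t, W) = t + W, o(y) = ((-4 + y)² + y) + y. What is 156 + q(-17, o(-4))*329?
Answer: 12987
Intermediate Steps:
o(y) = (-4 + y)² + 2*y (o(y) = (y + (-4 + y)²) + y = (-4 + y)² + 2*y)
q(t, W) = W + t
156 + q(-17, o(-4))*329 = 156 + (((-4 - 4)² + 2*(-4)) - 17)*329 = 156 + (((-8)² - 8) - 17)*329 = 156 + ((64 - 8) - 17)*329 = 156 + (56 - 17)*329 = 156 + 39*329 = 156 + 12831 = 12987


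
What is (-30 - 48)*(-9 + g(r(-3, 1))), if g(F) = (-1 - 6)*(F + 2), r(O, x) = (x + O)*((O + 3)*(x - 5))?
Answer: 1794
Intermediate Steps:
r(O, x) = (-5 + x)*(3 + O)*(O + x) (r(O, x) = (O + x)*((3 + O)*(-5 + x)) = (O + x)*((-5 + x)*(3 + O)) = (-5 + x)*(3 + O)*(O + x))
g(F) = -14 - 7*F (g(F) = -7*(2 + F) = -14 - 7*F)
(-30 - 48)*(-9 + g(r(-3, 1))) = (-30 - 48)*(-9 + (-14 - 7*(-15*(-3) - 15*1 - 5*(-3)² + 3*1² - 3*1² + 1*(-3)² - 2*(-3)*1))) = -78*(-9 + (-14 - 7*(45 - 15 - 5*9 + 3*1 - 3*1 + 1*9 + 6))) = -78*(-9 + (-14 - 7*(45 - 15 - 45 + 3 - 3 + 9 + 6))) = -78*(-9 + (-14 - 7*0)) = -78*(-9 + (-14 + 0)) = -78*(-9 - 14) = -78*(-23) = 1794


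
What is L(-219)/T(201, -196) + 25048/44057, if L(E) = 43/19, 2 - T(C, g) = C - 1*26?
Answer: 80438325/144815359 ≈ 0.55545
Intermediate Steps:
T(C, g) = 28 - C (T(C, g) = 2 - (C - 1*26) = 2 - (C - 26) = 2 - (-26 + C) = 2 + (26 - C) = 28 - C)
L(E) = 43/19 (L(E) = 43*(1/19) = 43/19)
L(-219)/T(201, -196) + 25048/44057 = 43/(19*(28 - 1*201)) + 25048/44057 = 43/(19*(28 - 201)) + 25048*(1/44057) = (43/19)/(-173) + 25048/44057 = (43/19)*(-1/173) + 25048/44057 = -43/3287 + 25048/44057 = 80438325/144815359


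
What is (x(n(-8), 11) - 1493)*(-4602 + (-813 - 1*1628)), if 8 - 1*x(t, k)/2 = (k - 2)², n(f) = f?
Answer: 11543477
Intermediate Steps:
x(t, k) = 16 - 2*(-2 + k)² (x(t, k) = 16 - 2*(k - 2)² = 16 - 2*(-2 + k)²)
(x(n(-8), 11) - 1493)*(-4602 + (-813 - 1*1628)) = ((16 - 2*(-2 + 11)²) - 1493)*(-4602 + (-813 - 1*1628)) = ((16 - 2*9²) - 1493)*(-4602 + (-813 - 1628)) = ((16 - 2*81) - 1493)*(-4602 - 2441) = ((16 - 162) - 1493)*(-7043) = (-146 - 1493)*(-7043) = -1639*(-7043) = 11543477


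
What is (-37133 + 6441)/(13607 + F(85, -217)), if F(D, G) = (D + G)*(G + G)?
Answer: -30692/70895 ≈ -0.43292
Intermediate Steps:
F(D, G) = 2*G*(D + G) (F(D, G) = (D + G)*(2*G) = 2*G*(D + G))
(-37133 + 6441)/(13607 + F(85, -217)) = (-37133 + 6441)/(13607 + 2*(-217)*(85 - 217)) = -30692/(13607 + 2*(-217)*(-132)) = -30692/(13607 + 57288) = -30692/70895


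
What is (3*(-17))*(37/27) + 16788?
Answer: 150463/9 ≈ 16718.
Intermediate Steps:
(3*(-17))*(37/27) + 16788 = -1887/27 + 16788 = -51*37/27 + 16788 = -629/9 + 16788 = 150463/9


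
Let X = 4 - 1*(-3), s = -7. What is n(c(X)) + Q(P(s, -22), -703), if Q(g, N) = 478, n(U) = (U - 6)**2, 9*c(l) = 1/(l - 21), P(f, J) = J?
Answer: 8161777/15876 ≈ 514.10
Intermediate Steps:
X = 7 (X = 4 + 3 = 7)
c(l) = 1/(9*(-21 + l)) (c(l) = 1/(9*(l - 21)) = 1/(9*(-21 + l)))
n(U) = (-6 + U)**2
n(c(X)) + Q(P(s, -22), -703) = (-6 + 1/(9*(-21 + 7)))**2 + 478 = (-6 + (1/9)/(-14))**2 + 478 = (-6 + (1/9)*(-1/14))**2 + 478 = (-6 - 1/126)**2 + 478 = (-757/126)**2 + 478 = 573049/15876 + 478 = 8161777/15876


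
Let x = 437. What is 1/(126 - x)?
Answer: -1/311 ≈ -0.0032154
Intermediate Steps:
1/(126 - x) = 1/(126 - 1*437) = 1/(126 - 437) = 1/(-311) = -1/311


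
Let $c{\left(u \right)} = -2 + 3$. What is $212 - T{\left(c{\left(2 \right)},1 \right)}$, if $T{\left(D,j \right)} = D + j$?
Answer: $210$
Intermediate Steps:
$c{\left(u \right)} = 1$
$212 - T{\left(c{\left(2 \right)},1 \right)} = 212 - \left(1 + 1\right) = 212 - 2 = 210$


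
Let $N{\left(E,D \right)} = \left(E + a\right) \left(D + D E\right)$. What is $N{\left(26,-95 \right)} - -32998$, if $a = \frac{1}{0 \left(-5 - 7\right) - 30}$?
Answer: $- \frac{67213}{2} \approx -33607.0$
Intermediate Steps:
$a = - \frac{1}{30}$ ($a = \frac{1}{0 \left(-12\right) - 30} = \frac{1}{0 - 30} = \frac{1}{-30} = - \frac{1}{30} \approx -0.033333$)
$N{\left(E,D \right)} = \left(- \frac{1}{30} + E\right) \left(D + D E\right)$ ($N{\left(E,D \right)} = \left(E - \frac{1}{30}\right) \left(D + D E\right) = \left(- \frac{1}{30} + E\right) \left(D + D E\right)$)
$N{\left(26,-95 \right)} - -32998 = \frac{1}{30} \left(-95\right) \left(-1 + 29 \cdot 26 + 30 \cdot 26^{2}\right) - -32998 = \frac{1}{30} \left(-95\right) \left(-1 + 754 + 30 \cdot 676\right) + 32998 = \frac{1}{30} \left(-95\right) \left(-1 + 754 + 20280\right) + 32998 = \frac{1}{30} \left(-95\right) 21033 + 32998 = - \frac{133209}{2} + 32998 = - \frac{67213}{2}$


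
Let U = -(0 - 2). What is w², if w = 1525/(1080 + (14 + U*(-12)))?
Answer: 93025/45796 ≈ 2.0313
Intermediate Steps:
U = 2 (U = -1*(-2) = 2)
w = 305/214 (w = 1525/(1080 + (14 + 2*(-12))) = 1525/(1080 + (14 - 24)) = 1525/(1080 - 10) = 1525/1070 = 1525*(1/1070) = 305/214 ≈ 1.4252)
w² = (305/214)² = 93025/45796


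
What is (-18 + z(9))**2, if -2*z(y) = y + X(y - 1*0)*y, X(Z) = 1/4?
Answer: 35721/64 ≈ 558.14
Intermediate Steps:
X(Z) = 1/4
z(y) = -5*y/8 (z(y) = -(y + y/4)/2 = -5*y/8)
(-18 + z(9))**2 = (-18 - 5/8*9)**2 = (-18 - 45/8)**2 = (-189/8)**2 = 35721/64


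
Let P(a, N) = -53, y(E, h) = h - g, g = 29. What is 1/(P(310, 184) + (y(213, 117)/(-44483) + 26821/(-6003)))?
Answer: -267031449/15346273604 ≈ -0.017400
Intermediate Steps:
y(E, h) = -29 + h (y(E, h) = h - 1*29 = h - 29 = -29 + h)
1/(P(310, 184) + (y(213, 117)/(-44483) + 26821/(-6003))) = 1/(-53 + ((-29 + 117)/(-44483) + 26821/(-6003))) = 1/(-53 + (88*(-1/44483) + 26821*(-1/6003))) = 1/(-53 + (-88/44483 - 26821/6003)) = 1/(-53 - 1193606807/267031449) = 1/(-15346273604/267031449) = -267031449/15346273604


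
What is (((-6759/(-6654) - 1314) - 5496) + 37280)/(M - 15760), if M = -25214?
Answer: -67584713/90880332 ≈ -0.74367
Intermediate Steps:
(((-6759/(-6654) - 1314) - 5496) + 37280)/(M - 15760) = (((-6759/(-6654) - 1314) - 5496) + 37280)/(-25214 - 15760) = (((-6759*(-1/6654) - 1314) - 5496) + 37280)/(-40974) = (((2253/2218 - 1314) - 5496) + 37280)*(-1/40974) = ((-2912199/2218 - 5496) + 37280)*(-1/40974) = (-15102327/2218 + 37280)*(-1/40974) = (67584713/2218)*(-1/40974) = -67584713/90880332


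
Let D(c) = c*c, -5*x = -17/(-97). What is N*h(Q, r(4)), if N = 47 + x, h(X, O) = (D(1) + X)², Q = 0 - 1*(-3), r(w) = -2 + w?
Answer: 364448/485 ≈ 751.44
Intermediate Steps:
x = -17/485 (x = -(-17)/(5*(-97)) = -(-17)*(-1)/(5*97) = -⅕*17/97 = -17/485 ≈ -0.035052)
D(c) = c²
Q = 3 (Q = 0 + 3 = 3)
h(X, O) = (1 + X)² (h(X, O) = (1² + X)² = (1 + X)²)
N = 22778/485 (N = 47 - 17/485 = 22778/485 ≈ 46.965)
N*h(Q, r(4)) = 22778*(1 + 3)²/485 = (22778/485)*4² = (22778/485)*16 = 364448/485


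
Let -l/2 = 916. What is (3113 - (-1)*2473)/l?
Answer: -2793/916 ≈ -3.0491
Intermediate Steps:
l = -1832 (l = -2*916 = -1832)
(3113 - (-1)*2473)/l = (3113 - (-1)*2473)/(-1832) = (3113 - 1*(-2473))*(-1/1832) = (3113 + 2473)*(-1/1832) = 5586*(-1/1832) = -2793/916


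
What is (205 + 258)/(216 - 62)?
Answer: 463/154 ≈ 3.0065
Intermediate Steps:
(205 + 258)/(216 - 62) = 463/154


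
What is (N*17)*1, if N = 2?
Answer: 34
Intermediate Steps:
(N*17)*1 = (2*17)*1 = 34*1 = 34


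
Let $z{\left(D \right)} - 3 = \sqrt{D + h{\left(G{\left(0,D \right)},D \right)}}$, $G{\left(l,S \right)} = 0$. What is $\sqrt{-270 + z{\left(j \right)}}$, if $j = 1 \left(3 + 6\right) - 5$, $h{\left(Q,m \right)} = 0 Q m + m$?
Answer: $\sqrt{-267 + 2 \sqrt{2}} \approx 16.253 i$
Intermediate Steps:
$h{\left(Q,m \right)} = m$ ($h{\left(Q,m \right)} = 0 m + m = 0 + m = m$)
$j = 4$ ($j = 1 \cdot 9 - 5 = 9 - 5 = 4$)
$z{\left(D \right)} = 3 + \sqrt{2} \sqrt{D}$ ($z{\left(D \right)} = 3 + \sqrt{D + D} = 3 + \sqrt{2 D} = 3 + \sqrt{2} \sqrt{D}$)
$\sqrt{-270 + z{\left(j \right)}} = \sqrt{-270 + \left(3 + \sqrt{2} \sqrt{4}\right)} = \sqrt{-270 + \left(3 + \sqrt{2} \cdot 2\right)} = \sqrt{-270 + \left(3 + 2 \sqrt{2}\right)} = \sqrt{-267 + 2 \sqrt{2}}$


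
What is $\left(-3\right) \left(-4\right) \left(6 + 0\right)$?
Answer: $72$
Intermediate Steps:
$\left(-3\right) \left(-4\right) \left(6 + 0\right) = 12 \cdot 6 = 72$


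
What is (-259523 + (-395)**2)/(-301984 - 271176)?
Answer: 51749/286580 ≈ 0.18057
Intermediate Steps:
(-259523 + (-395)**2)/(-301984 - 271176) = (-259523 + 156025)/(-573160) = -103498*(-1/573160) = 51749/286580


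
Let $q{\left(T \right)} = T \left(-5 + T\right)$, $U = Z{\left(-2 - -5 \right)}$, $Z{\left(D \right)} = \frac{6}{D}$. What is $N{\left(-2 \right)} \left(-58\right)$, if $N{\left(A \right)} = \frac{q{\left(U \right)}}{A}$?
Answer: $-174$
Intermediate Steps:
$U = 2$ ($U = \frac{6}{-2 - -5} = \frac{6}{-2 + 5} = \frac{6}{3} = 6 \cdot \frac{1}{3} = 2$)
$N{\left(A \right)} = - \frac{6}{A}$ ($N{\left(A \right)} = \frac{2 \left(-5 + 2\right)}{A} = \frac{2 \left(-3\right)}{A} = - \frac{6}{A}$)
$N{\left(-2 \right)} \left(-58\right) = - \frac{6}{-2} \left(-58\right) = \left(-6\right) \left(- \frac{1}{2}\right) \left(-58\right) = 3 \left(-58\right) = -174$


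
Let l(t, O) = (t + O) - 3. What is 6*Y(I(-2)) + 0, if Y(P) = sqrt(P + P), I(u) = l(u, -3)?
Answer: 24*I ≈ 24.0*I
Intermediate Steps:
l(t, O) = -3 + O + t (l(t, O) = (O + t) - 3 = -3 + O + t)
I(u) = -6 + u (I(u) = -3 - 3 + u = -6 + u)
Y(P) = sqrt(2)*sqrt(P) (Y(P) = sqrt(2*P) = sqrt(2)*sqrt(P))
6*Y(I(-2)) + 0 = 6*(sqrt(2)*sqrt(-6 - 2)) + 0 = 6*(sqrt(2)*sqrt(-8)) + 0 = 6*(sqrt(2)*(2*I*sqrt(2))) + 0 = 6*(4*I) + 0 = 24*I + 0 = 24*I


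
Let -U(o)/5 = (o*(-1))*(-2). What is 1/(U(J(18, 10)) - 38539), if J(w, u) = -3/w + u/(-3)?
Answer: -1/38504 ≈ -2.5971e-5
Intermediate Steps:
J(w, u) = -3/w - u/3 (J(w, u) = -3/w + u*(-⅓) = -3/w - u/3)
U(o) = -10*o (U(o) = -5*o*(-1)*(-2) = -5*(-o)*(-2) = -10*o)
1/(U(J(18, 10)) - 38539) = 1/(-10*(-3/18 - ⅓*10) - 38539) = 1/(-10*(-3*1/18 - 10/3) - 38539) = 1/(-10*(-⅙ - 10/3) - 38539) = 1/(-10*(-7/2) - 38539) = 1/(35 - 38539) = 1/(-38504) = -1/38504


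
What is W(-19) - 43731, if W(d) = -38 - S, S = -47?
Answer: -43722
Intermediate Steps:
W(d) = 9 (W(d) = -38 - 1*(-47) = -38 + 47 = 9)
W(-19) - 43731 = 9 - 43731 = -43722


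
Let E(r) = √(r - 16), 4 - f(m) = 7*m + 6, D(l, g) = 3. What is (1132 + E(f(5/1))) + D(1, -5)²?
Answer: 1141 + I*√53 ≈ 1141.0 + 7.2801*I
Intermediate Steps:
f(m) = -2 - 7*m (f(m) = 4 - (7*m + 6) = 4 - (6 + 7*m) = 4 + (-6 - 7*m) = -2 - 7*m)
E(r) = √(-16 + r)
(1132 + E(f(5/1))) + D(1, -5)² = (1132 + √(-16 + (-2 - 35/1))) + 3² = (1132 + √(-16 + (-2 - 35))) + 9 = (1132 + √(-16 - 37)) + 9 = (1132 + √(-53)) + 9 = (1132 + I*√53) + 9 = 1141 + I*√53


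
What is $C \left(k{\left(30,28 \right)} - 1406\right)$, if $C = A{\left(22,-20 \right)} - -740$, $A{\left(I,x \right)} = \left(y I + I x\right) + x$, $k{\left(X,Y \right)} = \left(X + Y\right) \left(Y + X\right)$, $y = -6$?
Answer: $289784$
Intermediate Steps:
$k{\left(X,Y \right)} = \left(X + Y\right)^{2}$ ($k{\left(X,Y \right)} = \left(X + Y\right) \left(X + Y\right) = \left(X + Y\right)^{2}$)
$A{\left(I,x \right)} = x - 6 I + I x$ ($A{\left(I,x \right)} = \left(- 6 I + I x\right) + x = x - 6 I + I x$)
$C = 148$ ($C = \left(-20 - 132 + 22 \left(-20\right)\right) - -740 = \left(-20 - 132 - 440\right) + 740 = -592 + 740 = 148$)
$C \left(k{\left(30,28 \right)} - 1406\right) = 148 \left(\left(30 + 28\right)^{2} - 1406\right) = 148 \left(58^{2} - 1406\right) = 148 \left(3364 - 1406\right) = 148 \cdot 1958 = 289784$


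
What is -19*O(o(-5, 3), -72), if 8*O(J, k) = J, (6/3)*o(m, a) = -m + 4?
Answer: -171/16 ≈ -10.688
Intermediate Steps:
o(m, a) = 2 - m/2 (o(m, a) = (-m + 4)/2 = (4 - m)/2 = 2 - m/2)
O(J, k) = J/8
-19*O(o(-5, 3), -72) = -19*(2 - 1/2*(-5))/8 = -19*(2 + 5/2)/8 = -19*9/(8*2) = -19*9/16 = -171/16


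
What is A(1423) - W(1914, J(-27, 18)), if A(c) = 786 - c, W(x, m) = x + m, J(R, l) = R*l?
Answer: -2065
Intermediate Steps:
W(x, m) = m + x
A(1423) - W(1914, J(-27, 18)) = (786 - 1*1423) - (-27*18 + 1914) = (786 - 1423) - (-486 + 1914) = -637 - 1*1428 = -637 - 1428 = -2065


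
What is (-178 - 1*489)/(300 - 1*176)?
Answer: -667/124 ≈ -5.3790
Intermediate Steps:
(-178 - 1*489)/(300 - 1*176) = (-178 - 489)/(300 - 176) = -667/124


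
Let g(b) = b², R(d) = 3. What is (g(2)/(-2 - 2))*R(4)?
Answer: -3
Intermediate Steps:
(g(2)/(-2 - 2))*R(4) = (2²/(-2 - 2))*3 = (4/(-4))*3 = (4*(-¼))*3 = -1*3 = -3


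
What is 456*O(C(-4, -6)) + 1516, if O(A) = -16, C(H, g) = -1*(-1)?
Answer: -5780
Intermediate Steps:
C(H, g) = 1
456*O(C(-4, -6)) + 1516 = 456*(-16) + 1516 = -7296 + 1516 = -5780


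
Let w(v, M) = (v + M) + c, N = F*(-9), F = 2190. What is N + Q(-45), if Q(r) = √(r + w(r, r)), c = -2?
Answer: -19710 + I*√137 ≈ -19710.0 + 11.705*I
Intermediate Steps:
N = -19710 (N = 2190*(-9) = -19710)
w(v, M) = -2 + M + v (w(v, M) = (v + M) - 2 = (M + v) - 2 = -2 + M + v)
Q(r) = √(-2 + 3*r) (Q(r) = √(r + (-2 + r + r)) = √(r + (-2 + 2*r)) = √(-2 + 3*r))
N + Q(-45) = -19710 + √(-2 + 3*(-45)) = -19710 + √(-2 - 135) = -19710 + √(-137) = -19710 + I*√137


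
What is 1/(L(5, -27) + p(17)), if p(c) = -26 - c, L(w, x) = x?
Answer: -1/70 ≈ -0.014286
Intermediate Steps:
1/(L(5, -27) + p(17)) = 1/(-27 + (-26 - 1*17)) = 1/(-27 + (-26 - 17)) = 1/(-27 - 43) = 1/(-70) = -1/70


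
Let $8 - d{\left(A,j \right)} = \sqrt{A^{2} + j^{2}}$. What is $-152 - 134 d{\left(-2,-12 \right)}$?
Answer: $-1224 + 268 \sqrt{37} \approx 406.18$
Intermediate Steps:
$d{\left(A,j \right)} = 8 - \sqrt{A^{2} + j^{2}}$
$-152 - 134 d{\left(-2,-12 \right)} = -152 - 134 \left(8 - \sqrt{\left(-2\right)^{2} + \left(-12\right)^{2}}\right) = -152 - 134 \left(8 - \sqrt{4 + 144}\right) = -152 - 134 \left(8 - \sqrt{148}\right) = -152 - 134 \left(8 - 2 \sqrt{37}\right) = -152 - \left(1072 - 268 \sqrt{37}\right) = -1224 + 268 \sqrt{37}$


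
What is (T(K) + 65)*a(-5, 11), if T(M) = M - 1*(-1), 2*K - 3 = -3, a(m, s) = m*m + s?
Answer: 2376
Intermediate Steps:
a(m, s) = s + m² (a(m, s) = m² + s = s + m²)
K = 0 (K = 3/2 + (½)*(-3) = 3/2 - 3/2 = 0)
T(M) = 1 + M (T(M) = M + 1 = 1 + M)
(T(K) + 65)*a(-5, 11) = ((1 + 0) + 65)*(11 + (-5)²) = (1 + 65)*(11 + 25) = 66*36 = 2376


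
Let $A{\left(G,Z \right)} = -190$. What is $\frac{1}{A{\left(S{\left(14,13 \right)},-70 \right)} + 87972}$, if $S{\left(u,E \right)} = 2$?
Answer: $\frac{1}{87782} \approx 1.1392 \cdot 10^{-5}$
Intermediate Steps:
$\frac{1}{A{\left(S{\left(14,13 \right)},-70 \right)} + 87972} = \frac{1}{-190 + 87972} = \frac{1}{87782}$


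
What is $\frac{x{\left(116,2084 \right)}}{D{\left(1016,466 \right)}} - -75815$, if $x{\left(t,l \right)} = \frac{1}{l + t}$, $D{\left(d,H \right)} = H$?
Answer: $\frac{77725538001}{1025200} \approx 75815.0$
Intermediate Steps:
$\frac{x{\left(116,2084 \right)}}{D{\left(1016,466 \right)}} - -75815 = \frac{1}{\left(2084 + 116\right) 466} - -75815 = \frac{1}{2200} \cdot \frac{1}{466} + 75815 = \frac{1}{1025200} + 75815 = \frac{77725538001}{1025200}$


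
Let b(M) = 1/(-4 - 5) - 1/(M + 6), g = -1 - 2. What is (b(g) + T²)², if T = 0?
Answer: 16/81 ≈ 0.19753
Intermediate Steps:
g = -3
b(M) = -⅑ - 1/(6 + M) (b(M) = 1/(-9) - 1/(6 + M) = -⅑ - 1/(6 + M))
(b(g) + T²)² = ((-15 - 1*(-3))/(9*(6 - 3)) + 0²)² = ((⅑)*(-15 + 3)/3 + 0)² = ((⅑)*(⅓)*(-12) + 0)² = (-4/9 + 0)² = (-4/9)² = 16/81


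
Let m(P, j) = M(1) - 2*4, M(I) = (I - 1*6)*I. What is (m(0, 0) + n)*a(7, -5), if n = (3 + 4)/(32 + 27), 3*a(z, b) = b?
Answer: 3800/177 ≈ 21.469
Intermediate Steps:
M(I) = I*(-6 + I) (M(I) = (I - 6)*I = (-6 + I)*I = I*(-6 + I))
a(z, b) = b/3
m(P, j) = -13 (m(P, j) = 1*(-6 + 1) - 2*4 = 1*(-5) - 8 = -5 - 8 = -13)
n = 7/59 ≈ 0.11864
(m(0, 0) + n)*a(7, -5) = (-13 + 7/59)*((⅓)*(-5)) = -760/59*(-5/3) = 3800/177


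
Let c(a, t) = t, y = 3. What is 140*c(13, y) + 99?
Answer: 519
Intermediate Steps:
140*c(13, y) + 99 = 140*3 + 99 = 420 + 99 = 519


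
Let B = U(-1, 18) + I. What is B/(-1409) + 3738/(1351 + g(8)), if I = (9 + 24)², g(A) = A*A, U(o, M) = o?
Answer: 3727322/1993735 ≈ 1.8695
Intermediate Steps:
g(A) = A²
I = 1089 (I = 33² = 1089)
B = 1088 (B = -1 + 1089 = 1088)
B/(-1409) + 3738/(1351 + g(8)) = 1088/(-1409) + 3738/(1351 + 8²) = 1088*(-1/1409) + 3738/(1351 + 64) = -1088/1409 + 3738/1415 = 3727322/1993735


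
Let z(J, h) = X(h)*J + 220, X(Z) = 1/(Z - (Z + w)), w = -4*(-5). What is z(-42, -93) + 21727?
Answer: 219491/10 ≈ 21949.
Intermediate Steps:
w = 20
X(Z) = -1/20 (X(Z) = 1/(Z - (Z + 20)) = 1/(Z - (20 + Z)) = 1/(Z + (-20 - Z)) = 1/(-20) = -1/20)
z(J, h) = 220 - J/20 (z(J, h) = -J/20 + 220 = 220 - J/20)
z(-42, -93) + 21727 = (220 - 1/20*(-42)) + 21727 = (220 + 21/10) + 21727 = 2221/10 + 21727 = 219491/10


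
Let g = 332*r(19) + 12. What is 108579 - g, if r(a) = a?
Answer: 102259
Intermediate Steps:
g = 6320 (g = 332*19 + 12 = 6308 + 12 = 6320)
108579 - g = 108579 - 1*6320 = 108579 - 6320 = 102259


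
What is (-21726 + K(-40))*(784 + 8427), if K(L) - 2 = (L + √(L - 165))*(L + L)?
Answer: -170624564 - 736880*I*√205 ≈ -1.7062e+8 - 1.0551e+7*I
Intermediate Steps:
K(L) = 2 + 2*L*(L + √(-165 + L)) (K(L) = 2 + (L + √(L - 165))*(L + L) = 2 + (L + √(-165 + L))*(2*L) = 2 + 2*L*(L + √(-165 + L)))
(-21726 + K(-40))*(784 + 8427) = (-21726 + (2 + 2*(-40)² + 2*(-40)*√(-165 - 40)))*(784 + 8427) = (-21726 + (2 + 2*1600 + 2*(-40)*√(-205)))*9211 = (-21726 + (2 + 3200 + 2*(-40)*(I*√205)))*9211 = (-21726 + (2 + 3200 - 80*I*√205))*9211 = (-21726 + (3202 - 80*I*√205))*9211 = (-18524 - 80*I*√205)*9211 = -170624564 - 736880*I*√205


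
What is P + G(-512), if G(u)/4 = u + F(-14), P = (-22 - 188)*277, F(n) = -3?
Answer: -60230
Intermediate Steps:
P = -58170 (P = -210*277 = -58170)
G(u) = -12 + 4*u (G(u) = 4*(u - 3) = 4*(-3 + u) = -12 + 4*u)
P + G(-512) = -58170 + (-12 + 4*(-512)) = -58170 + (-12 - 2048) = -58170 - 2060 = -60230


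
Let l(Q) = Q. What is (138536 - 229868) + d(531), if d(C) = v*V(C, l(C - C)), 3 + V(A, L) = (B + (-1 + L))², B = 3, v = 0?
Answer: -91332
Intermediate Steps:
V(A, L) = -3 + (2 + L)² (V(A, L) = -3 + (3 + (-1 + L))² = -3 + (2 + L)²)
d(C) = 0 (d(C) = 0*(-3 + (2 + (C - C))²) = 0*(-3 + (2 + 0)²) = 0*(-3 + 2²) = 0*(-3 + 4) = 0*1 = 0)
(138536 - 229868) + d(531) = (138536 - 229868) + 0 = -91332 + 0 = -91332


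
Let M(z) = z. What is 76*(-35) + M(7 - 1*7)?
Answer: -2660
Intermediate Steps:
76*(-35) + M(7 - 1*7) = 76*(-35) + (7 - 1*7) = -2660 + (7 - 7) = -2660 + 0 = -2660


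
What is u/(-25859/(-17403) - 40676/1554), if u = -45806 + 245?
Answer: 68453534499/37094419 ≈ 1845.4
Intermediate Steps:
u = -45561
u/(-25859/(-17403) - 40676/1554) = -45561/(-25859/(-17403) - 40676/1554) = -45561/(-25859*(-1/17403) - 40676*1/1554) = -45561/(25859/17403 - 20338/777) = -45561/(-37094419/1502459) = -45561*(-1502459/37094419) = 68453534499/37094419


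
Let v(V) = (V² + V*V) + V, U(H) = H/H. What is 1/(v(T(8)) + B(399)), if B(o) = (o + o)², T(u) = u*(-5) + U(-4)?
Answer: 1/639807 ≈ 1.5630e-6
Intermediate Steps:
U(H) = 1
T(u) = 1 - 5*u (T(u) = u*(-5) + 1 = -5*u + 1 = 1 - 5*u)
v(V) = V + 2*V² (v(V) = (V² + V²) + V = 2*V² + V = V + 2*V²)
B(o) = 4*o² (B(o) = (2*o)² = 4*o²)
1/(v(T(8)) + B(399)) = 1/((1 - 5*8)*(1 + 2*(1 - 5*8)) + 4*399²) = 1/((1 - 40)*(1 + 2*(1 - 40)) + 4*159201) = 1/(-39*(1 + 2*(-39)) + 636804) = 1/(-39*(1 - 78) + 636804) = 1/(-39*(-77) + 636804) = 1/(3003 + 636804) = 1/639807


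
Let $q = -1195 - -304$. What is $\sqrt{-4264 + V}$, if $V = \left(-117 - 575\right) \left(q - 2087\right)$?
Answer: $8 \sqrt{32133} \approx 1434.1$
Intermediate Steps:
$q = -891$ ($q = -1195 + 304 = -891$)
$V = 2060776$ ($V = \left(-117 - 575\right) \left(-891 - 2087\right) = \left(-692\right) \left(-2978\right) = 2060776$)
$\sqrt{-4264 + V} = \sqrt{-4264 + 2060776} = \sqrt{2056512} = 8 \sqrt{32133}$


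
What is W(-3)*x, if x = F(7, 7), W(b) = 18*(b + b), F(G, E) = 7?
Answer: -756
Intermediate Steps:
W(b) = 36*b (W(b) = 18*(2*b) = 36*b)
x = 7
W(-3)*x = (36*(-3))*7 = -108*7 = -756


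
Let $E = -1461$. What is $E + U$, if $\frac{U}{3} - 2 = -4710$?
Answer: $-15585$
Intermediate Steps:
$U = -14124$ ($U = 6 + 3 \left(-4710\right) = 6 - 14130 = -14124$)
$E + U = -1461 - 14124 = -15585$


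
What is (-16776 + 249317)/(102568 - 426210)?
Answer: -232541/323642 ≈ -0.71851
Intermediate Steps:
(-16776 + 249317)/(102568 - 426210) = 232541/(-323642) = 232541*(-1/323642) = -232541/323642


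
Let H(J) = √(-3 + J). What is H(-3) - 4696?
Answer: -4696 + I*√6 ≈ -4696.0 + 2.4495*I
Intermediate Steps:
H(-3) - 4696 = √(-3 - 3) - 4696 = √(-6) - 4696 = I*√6 - 4696 = -4696 + I*√6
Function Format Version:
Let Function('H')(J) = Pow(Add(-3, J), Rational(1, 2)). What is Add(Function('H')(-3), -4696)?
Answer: Add(-4696, Mul(I, Pow(6, Rational(1, 2)))) ≈ Add(-4696.0, Mul(2.4495, I))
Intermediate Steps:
Add(Function('H')(-3), -4696) = Add(Pow(Add(-3, -3), Rational(1, 2)), -4696) = Add(Pow(-6, Rational(1, 2)), -4696) = Add(Mul(I, Pow(6, Rational(1, 2))), -4696) = Add(-4696, Mul(I, Pow(6, Rational(1, 2))))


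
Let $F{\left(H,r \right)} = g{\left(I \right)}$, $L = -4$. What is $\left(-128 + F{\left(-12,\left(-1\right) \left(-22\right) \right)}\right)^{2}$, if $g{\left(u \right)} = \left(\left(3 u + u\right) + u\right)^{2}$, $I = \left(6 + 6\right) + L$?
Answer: $2166784$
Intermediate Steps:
$I = 8$ ($I = \left(6 + 6\right) - 4 = 12 - 4 = 8$)
$g{\left(u \right)} = 25 u^{2}$ ($g{\left(u \right)} = \left(4 u + u\right)^{2} = \left(5 u\right)^{2} = 25 u^{2}$)
$F{\left(H,r \right)} = 1600$ ($F{\left(H,r \right)} = 25 \cdot 8^{2} = 25 \cdot 64 = 1600$)
$\left(-128 + F{\left(-12,\left(-1\right) \left(-22\right) \right)}\right)^{2} = \left(-128 + 1600\right)^{2} = 1472^{2} = 2166784$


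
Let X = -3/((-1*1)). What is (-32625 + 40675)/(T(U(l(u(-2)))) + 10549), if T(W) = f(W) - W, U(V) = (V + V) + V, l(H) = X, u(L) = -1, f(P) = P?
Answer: 1150/1507 ≈ 0.76311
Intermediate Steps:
X = 3 (X = -3/(-1) = -3*(-1) = 3)
l(H) = 3
U(V) = 3*V (U(V) = 2*V + V = 3*V)
T(W) = 0 (T(W) = W - W = 0)
(-32625 + 40675)/(T(U(l(u(-2)))) + 10549) = (-32625 + 40675)/(0 + 10549) = 8050/10549 = 8050*(1/10549) = 1150/1507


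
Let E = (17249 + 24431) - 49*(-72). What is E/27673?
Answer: 45208/27673 ≈ 1.6336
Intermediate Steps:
E = 45208 (E = 41680 + 3528 = 45208)
E/27673 = 45208/27673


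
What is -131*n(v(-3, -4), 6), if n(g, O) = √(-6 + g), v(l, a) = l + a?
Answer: -131*I*√13 ≈ -472.33*I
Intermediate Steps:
v(l, a) = a + l
-131*n(v(-3, -4), 6) = -131*√(-6 + (-4 - 3)) = -131*√(-6 - 7) = -131*I*√13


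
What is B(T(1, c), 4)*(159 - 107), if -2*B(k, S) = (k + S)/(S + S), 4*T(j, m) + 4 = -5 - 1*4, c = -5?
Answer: -39/16 ≈ -2.4375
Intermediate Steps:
T(j, m) = -13/4 (T(j, m) = -1 + (-5 - 1*4)/4 = -1 + (-5 - 4)/4 = -1 + (¼)*(-9) = -1 - 9/4 = -13/4)
B(k, S) = -(S + k)/(4*S) (B(k, S) = -(k + S)/(2*(S + S)) = -(S + k)/(2*(2*S)) = -(S + k)*1/(2*S)/2 = -(S + k)/(4*S))
B(T(1, c), 4)*(159 - 107) = ((¼)*(-1*4 - 1*(-13/4))/4)*(159 - 107) = ((¼)*(¼)*(-4 + 13/4))*52 = ((¼)*(¼)*(-¾))*52 = -3/64*52 = -39/16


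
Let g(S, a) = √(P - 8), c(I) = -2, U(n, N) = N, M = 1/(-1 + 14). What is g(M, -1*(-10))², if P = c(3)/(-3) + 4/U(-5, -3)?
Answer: -26/3 ≈ -8.6667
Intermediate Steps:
M = 1/13 ≈ 0.076923
P = -⅔ (P = -2/(-3) + 4/(-3) = -2*(-⅓) + 4*(-⅓) = ⅔ - 4/3 = -⅔ ≈ -0.66667)
g(S, a) = I*√78/3 (g(S, a) = √(-⅔ - 8) = √(-26/3) = I*√78/3)
g(M, -1*(-10))² = (I*√78/3)² = -26/3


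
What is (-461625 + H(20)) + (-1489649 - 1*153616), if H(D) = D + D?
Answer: -2104850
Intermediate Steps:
H(D) = 2*D
(-461625 + H(20)) + (-1489649 - 1*153616) = (-461625 + 2*20) + (-1489649 - 1*153616) = (-461625 + 40) + (-1489649 - 153616) = -461585 - 1643265 = -2104850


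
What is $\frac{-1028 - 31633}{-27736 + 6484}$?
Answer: $\frac{10887}{7084} \approx 1.5368$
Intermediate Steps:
$\frac{-1028 - 31633}{-27736 + 6484} = - \frac{32661}{-21252} = \left(-32661\right) \left(- \frac{1}{21252}\right) = \frac{10887}{7084}$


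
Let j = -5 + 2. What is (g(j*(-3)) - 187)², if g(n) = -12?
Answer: 39601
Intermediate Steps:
j = -3
(g(j*(-3)) - 187)² = (-12 - 187)² = (-199)² = 39601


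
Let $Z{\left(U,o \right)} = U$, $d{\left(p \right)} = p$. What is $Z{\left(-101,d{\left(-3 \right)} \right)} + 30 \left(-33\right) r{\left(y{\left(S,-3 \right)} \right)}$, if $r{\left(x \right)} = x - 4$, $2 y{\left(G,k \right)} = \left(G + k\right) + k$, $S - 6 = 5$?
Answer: $1384$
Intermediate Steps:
$S = 11$ ($S = 6 + 5 = 11$)
$y{\left(G,k \right)} = k + \frac{G}{2}$ ($y{\left(G,k \right)} = \frac{\left(G + k\right) + k}{2} = \frac{G + 2 k}{2} = k + \frac{G}{2}$)
$r{\left(x \right)} = -4 + x$
$Z{\left(-101,d{\left(-3 \right)} \right)} + 30 \left(-33\right) r{\left(y{\left(S,-3 \right)} \right)} = -101 + 30 \left(-33\right) \left(-4 + \left(-3 + \frac{1}{2} \cdot 11\right)\right) = -101 - 990 \left(-4 + \left(-3 + \frac{11}{2}\right)\right) = -101 - 990 \left(-4 + \frac{5}{2}\right) = -101 - -1485 = -101 + 1485 = 1384$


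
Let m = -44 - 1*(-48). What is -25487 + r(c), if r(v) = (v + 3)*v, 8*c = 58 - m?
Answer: -406739/16 ≈ -25421.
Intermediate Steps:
m = 4 (m = -44 + 48 = 4)
c = 27/4 (c = (58 - 1*4)/8 = (58 - 4)/8 = (⅛)*54 = 27/4 ≈ 6.7500)
r(v) = v*(3 + v) (r(v) = (3 + v)*v = v*(3 + v))
-25487 + r(c) = -25487 + 27*(3 + 27/4)/4 = -25487 + (27/4)*(39/4) = -25487 + 1053/16 = -406739/16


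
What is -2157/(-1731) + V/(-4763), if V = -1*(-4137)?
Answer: 1037548/2748251 ≈ 0.37753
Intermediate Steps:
V = 4137
-2157/(-1731) + V/(-4763) = -2157/(-1731) + 4137/(-4763) = -2157*(-1/1731) + 4137*(-1/4763) = 719/577 - 4137/4763 = 1037548/2748251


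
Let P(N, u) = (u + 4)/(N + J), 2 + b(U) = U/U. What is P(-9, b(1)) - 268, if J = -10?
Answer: -5095/19 ≈ -268.16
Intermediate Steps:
b(U) = -1 (b(U) = -2 + U/U = -2 + 1 = -1)
P(N, u) = (4 + u)/(-10 + N) (P(N, u) = (u + 4)/(N - 10) = (4 + u)/(-10 + N))
P(-9, b(1)) - 268 = (4 - 1)/(-10 - 9) - 268 = 3/(-19) - 268 = -1/19*3 - 268 = -3/19 - 268 = -5095/19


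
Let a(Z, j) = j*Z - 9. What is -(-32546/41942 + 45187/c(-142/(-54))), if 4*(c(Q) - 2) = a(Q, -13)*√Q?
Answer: 149603073829871/499470312461 + 4267731402*√213/23817191 ≈ 2914.7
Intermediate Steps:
a(Z, j) = -9 + Z*j (a(Z, j) = Z*j - 9 = -9 + Z*j)
c(Q) = 2 + √Q*(-9 - 13*Q)/4 (c(Q) = 2 + ((-9 + Q*(-13))*√Q)/4 = 2 + ((-9 - 13*Q)*√Q)/4 = 2 + (√Q*(-9 - 13*Q))/4 = 2 + √Q*(-9 - 13*Q)/4)
-(-32546/41942 + 45187/c(-142/(-54))) = -(-32546/41942 + 45187/(2 - √(-142/(-54))*(9 + 13*(-142/(-54)))/4)) = -(-32546*1/41942 + 45187/(2 - √(-142*(-1/54))*(9 + 13*(-142*(-1/54)))/4)) = -(-16273/20971 + 45187/(2 - √(71/27)*(9 + 13*(71/27))/4)) = -(-16273/20971 + 45187/(2 - √213/9*(9 + 923/27)/4)) = -(-16273/20971 + 45187/(2 - ¼*√213/9*1166/27)) = -(-16273/20971 + 45187/(2 - 583*√213/486)) = 16273/20971 - 45187/(2 - 583*√213/486)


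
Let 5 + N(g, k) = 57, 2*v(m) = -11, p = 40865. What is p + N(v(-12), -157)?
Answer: 40917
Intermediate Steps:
v(m) = -11/2 (v(m) = (1/2)*(-11) = -11/2)
N(g, k) = 52 (N(g, k) = -5 + 57 = 52)
p + N(v(-12), -157) = 40865 + 52 = 40917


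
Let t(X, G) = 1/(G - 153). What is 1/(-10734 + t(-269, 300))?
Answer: -147/1577897 ≈ -9.3162e-5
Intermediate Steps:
t(X, G) = 1/(-153 + G)
1/(-10734 + t(-269, 300)) = 1/(-10734 + 1/(-153 + 300)) = 1/(-10734 + 1/147) = 1/(-1577897/147) = -147/1577897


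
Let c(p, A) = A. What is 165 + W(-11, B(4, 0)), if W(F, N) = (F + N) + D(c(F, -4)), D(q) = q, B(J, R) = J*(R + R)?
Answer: 150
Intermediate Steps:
B(J, R) = 2*J*R (B(J, R) = J*(2*R) = 2*J*R)
W(F, N) = -4 + F + N (W(F, N) = (F + N) - 4 = -4 + F + N)
165 + W(-11, B(4, 0)) = 165 + (-4 - 11 + 2*4*0) = 165 + (-4 - 11 + 0) = 165 - 15 = 150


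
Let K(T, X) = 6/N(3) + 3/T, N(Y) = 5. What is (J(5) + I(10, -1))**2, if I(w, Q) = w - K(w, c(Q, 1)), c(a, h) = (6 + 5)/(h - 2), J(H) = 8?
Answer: 1089/4 ≈ 272.25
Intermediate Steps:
c(a, h) = 11/(-2 + h)
K(T, X) = 6/5 + 3/T
I(w, Q) = -6/5 + w - 3/w (I(w, Q) = w - (6/5 + 3/w) = w + (-6/5 - 3/w) = -6/5 + w - 3/w)
(J(5) + I(10, -1))**2 = (8 + (-6/5 + 10 - 3/10))**2 = (8 + 17/2)**2 = (33/2)**2 = 1089/4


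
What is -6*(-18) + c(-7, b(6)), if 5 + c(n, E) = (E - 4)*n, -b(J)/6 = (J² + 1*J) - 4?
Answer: 1727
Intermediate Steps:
b(J) = 24 - 6*J - 6*J² (b(J) = -6*((J² + 1*J) - 4) = -6*((J² + J) - 4) = -6*((J + J²) - 4) = -6*(-4 + J + J²) = 24 - 6*J - 6*J²)
c(n, E) = -5 + n*(-4 + E) (c(n, E) = -5 + (E - 4)*n = -5 + (-4 + E)*n = -5 + n*(-4 + E))
-6*(-18) + c(-7, b(6)) = -6*(-18) + (-5 - 4*(-7) + (24 - 6*6 - 6*6²)*(-7)) = 108 + (-5 + 28 + (24 - 36 - 6*36)*(-7)) = 108 + (-5 + 28 + (24 - 36 - 216)*(-7)) = 108 + (-5 + 28 - 228*(-7)) = 108 + (-5 + 28 + 1596) = 108 + 1619 = 1727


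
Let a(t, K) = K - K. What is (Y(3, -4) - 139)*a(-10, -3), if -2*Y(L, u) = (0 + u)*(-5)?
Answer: 0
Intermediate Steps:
a(t, K) = 0
Y(L, u) = 5*u/2 (Y(L, u) = -(0 + u)*(-5)/2 = -u*(-5)/2 = -(-5)*u/2 = 5*u/2)
(Y(3, -4) - 139)*a(-10, -3) = ((5/2)*(-4) - 139)*0 = (-10 - 139)*0 = -149*0 = 0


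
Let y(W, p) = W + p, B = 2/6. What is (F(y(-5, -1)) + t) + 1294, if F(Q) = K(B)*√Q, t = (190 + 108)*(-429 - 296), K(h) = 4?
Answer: -214756 + 4*I*√6 ≈ -2.1476e+5 + 9.798*I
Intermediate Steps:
B = ⅓ (B = 2*(⅙) = ⅓ ≈ 0.33333)
t = -216050 (t = 298*(-725) = -216050)
F(Q) = 4*√Q
(F(y(-5, -1)) + t) + 1294 = (4*√(-5 - 1) - 216050) + 1294 = (4*√(-6) - 216050) + 1294 = (4*(I*√6) - 216050) + 1294 = (4*I*√6 - 216050) + 1294 = (-216050 + 4*I*√6) + 1294 = -214756 + 4*I*√6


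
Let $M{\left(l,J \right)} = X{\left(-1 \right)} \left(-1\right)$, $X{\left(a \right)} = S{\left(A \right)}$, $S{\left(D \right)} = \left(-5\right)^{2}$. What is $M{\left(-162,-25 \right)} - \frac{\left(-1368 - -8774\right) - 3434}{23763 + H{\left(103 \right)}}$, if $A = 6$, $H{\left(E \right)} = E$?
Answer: $- \frac{300311}{11933} \approx -25.166$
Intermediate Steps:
$S{\left(D \right)} = 25$
$X{\left(a \right)} = 25$
$M{\left(l,J \right)} = -25$ ($M{\left(l,J \right)} = 25 \left(-1\right) = -25$)
$M{\left(-162,-25 \right)} - \frac{\left(-1368 - -8774\right) - 3434}{23763 + H{\left(103 \right)}} = -25 - \frac{\left(-1368 - -8774\right) - 3434}{23763 + 103} = -25 - \frac{\left(-1368 + 8774\right) - 3434}{23866} = -25 - \left(7406 - 3434\right) \frac{1}{23866} = -25 - 3972 \cdot \frac{1}{23866} = -25 - \frac{1986}{11933} = - \frac{300311}{11933}$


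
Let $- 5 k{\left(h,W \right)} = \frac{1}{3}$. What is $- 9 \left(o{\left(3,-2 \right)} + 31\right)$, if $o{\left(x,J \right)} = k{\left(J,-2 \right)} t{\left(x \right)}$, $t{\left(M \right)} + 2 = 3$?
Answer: $- \frac{1392}{5} \approx -278.4$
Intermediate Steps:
$k{\left(h,W \right)} = - \frac{1}{15}$ ($k{\left(h,W \right)} = - \frac{1}{5 \cdot 3} = \left(- \frac{1}{5}\right) \frac{1}{3} = - \frac{1}{15}$)
$t{\left(M \right)} = 1$ ($t{\left(M \right)} = -2 + 3 = 1$)
$o{\left(x,J \right)} = - \frac{1}{15}$ ($o{\left(x,J \right)} = \left(- \frac{1}{15}\right) 1 = - \frac{1}{15}$)
$- 9 \left(o{\left(3,-2 \right)} + 31\right) = - 9 \left(- \frac{1}{15} + 31\right) = \left(-9\right) \frac{464}{15} = - \frac{1392}{5}$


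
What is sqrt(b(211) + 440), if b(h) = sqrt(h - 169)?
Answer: sqrt(440 + sqrt(42)) ≈ 21.130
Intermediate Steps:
b(h) = sqrt(-169 + h)
sqrt(b(211) + 440) = sqrt(sqrt(-169 + 211) + 440) = sqrt(sqrt(42) + 440) = sqrt(440 + sqrt(42))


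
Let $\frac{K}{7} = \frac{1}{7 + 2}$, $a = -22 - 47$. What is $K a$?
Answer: $- \frac{161}{3} \approx -53.667$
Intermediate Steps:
$a = -69$
$K = \frac{7}{9}$ ($K = \frac{7}{7 + 2} = \frac{7}{9} \approx 0.77778$)
$K a = \frac{7}{9} \left(-69\right) = - \frac{161}{3}$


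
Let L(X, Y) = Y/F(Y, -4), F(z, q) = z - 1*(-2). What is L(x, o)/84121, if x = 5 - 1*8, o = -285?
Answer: 285/23806243 ≈ 1.1972e-5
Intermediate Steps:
F(z, q) = 2 + z (F(z, q) = z + 2 = 2 + z)
x = -3 (x = 5 - 8 = -3)
L(X, Y) = Y/(2 + Y)
L(x, o)/84121 = -285/(2 - 285)/84121 = -285/(-283)*(1/84121) = -285*(-1/283)*(1/84121) = (285/283)*(1/84121) = 285/23806243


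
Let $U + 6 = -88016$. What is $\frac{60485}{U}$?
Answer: $- \frac{60485}{88022} \approx -0.68716$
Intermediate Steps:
$U = -88022$ ($U = -6 - 88016 = -88022$)
$\frac{60485}{U} = \frac{60485}{-88022} = 60485 \left(- \frac{1}{88022}\right) = - \frac{60485}{88022}$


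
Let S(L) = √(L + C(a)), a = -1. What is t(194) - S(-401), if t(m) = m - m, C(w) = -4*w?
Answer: -I*√397 ≈ -19.925*I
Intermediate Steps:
S(L) = √(4 + L) (S(L) = √(L - 4*(-1)) = √(L + 4) = √(4 + L))
t(m) = 0
t(194) - S(-401) = 0 - √(4 - 401) = 0 - √(-397) = 0 - I*√397 = -I*√397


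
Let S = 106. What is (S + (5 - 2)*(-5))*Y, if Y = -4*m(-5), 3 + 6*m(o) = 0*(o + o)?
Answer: 182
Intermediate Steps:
m(o) = -1/2 (m(o) = -1/2 + (0*(o + o))/6 = -1/2 + (0*(2*o))/6 = -1/2 + (1/6)*0 = -1/2 + 0 = -1/2)
Y = 2 (Y = -4*(-1/2) = 2)
(S + (5 - 2)*(-5))*Y = (106 + (5 - 2)*(-5))*2 = (106 + 3*(-5))*2 = (106 - 15)*2 = 91*2 = 182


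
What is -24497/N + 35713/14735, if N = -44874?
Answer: 1963548457/661218390 ≈ 2.9696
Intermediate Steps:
-24497/N + 35713/14735 = -24497/(-44874) + 35713/14735 = -24497*(-1/44874) + 35713*(1/14735) = 24497/44874 + 35713/14735 = 1963548457/661218390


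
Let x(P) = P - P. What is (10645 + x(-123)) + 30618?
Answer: 41263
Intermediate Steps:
x(P) = 0
(10645 + x(-123)) + 30618 = (10645 + 0) + 30618 = 10645 + 30618 = 41263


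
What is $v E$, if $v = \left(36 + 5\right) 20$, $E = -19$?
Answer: $-15580$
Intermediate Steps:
$v = 820$ ($v = 41 \cdot 20 = 820$)
$v E = 820 \left(-19\right) = -15580$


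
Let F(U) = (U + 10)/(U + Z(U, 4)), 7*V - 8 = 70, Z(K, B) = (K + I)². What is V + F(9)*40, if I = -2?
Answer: 4922/203 ≈ 24.246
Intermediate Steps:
Z(K, B) = (-2 + K)² (Z(K, B) = (K - 2)² = (-2 + K)²)
V = 78/7 (V = 8/7 + (⅐)*70 = 8/7 + 10 = 78/7 ≈ 11.143)
F(U) = (10 + U)/(U + (-2 + U)²) (F(U) = (U + 10)/(U + (-2 + U)²) = (10 + U)/(U + (-2 + U)²))
V + F(9)*40 = 78/7 + ((10 + 9)/(9 + (-2 + 9)²))*40 = 78/7 + (19/(9 + 7²))*40 = 78/7 + (19/(9 + 49))*40 = 78/7 + (19/58)*40 = 78/7 + 380/29 = 4922/203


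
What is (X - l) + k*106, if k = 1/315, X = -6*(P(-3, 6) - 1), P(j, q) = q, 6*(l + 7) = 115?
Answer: -26353/630 ≈ -41.830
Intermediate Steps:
l = 73/6 (l = -7 + (⅙)*115 = -7 + 115/6 = 73/6 ≈ 12.167)
X = -30 (X = -6*(6 - 1) = -6*5 = -30)
k = 1/315 ≈ 0.0031746
(X - l) + k*106 = (-30 - 1*73/6) + (1/315)*106 = (-30 - 73/6) + 106/315 = -253/6 + 106/315 = -26353/630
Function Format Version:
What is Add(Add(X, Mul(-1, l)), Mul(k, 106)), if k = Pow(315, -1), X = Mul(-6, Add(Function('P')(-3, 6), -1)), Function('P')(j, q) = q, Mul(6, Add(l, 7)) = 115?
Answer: Rational(-26353, 630) ≈ -41.830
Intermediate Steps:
l = Rational(73, 6) (l = Add(-7, Mul(Rational(1, 6), 115)) = Add(-7, Rational(115, 6)) = Rational(73, 6) ≈ 12.167)
X = -30 (X = Mul(-6, Add(6, -1)) = Mul(-6, 5) = -30)
k = Rational(1, 315) ≈ 0.0031746
Add(Add(X, Mul(-1, l)), Mul(k, 106)) = Add(Add(-30, Mul(-1, Rational(73, 6))), Mul(Rational(1, 315), 106)) = Add(Add(-30, Rational(-73, 6)), Rational(106, 315)) = Add(Rational(-253, 6), Rational(106, 315)) = Rational(-26353, 630)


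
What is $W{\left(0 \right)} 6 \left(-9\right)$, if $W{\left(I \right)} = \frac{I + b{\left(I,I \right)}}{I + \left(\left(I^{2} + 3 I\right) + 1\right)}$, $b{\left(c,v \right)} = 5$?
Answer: $-270$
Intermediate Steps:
$W{\left(I \right)} = \frac{5 + I}{1 + I^{2} + 4 I}$ ($W{\left(I \right)} = \frac{I + 5}{I + \left(\left(I^{2} + 3 I\right) + 1\right)} = \frac{5 + I}{I + \left(1 + I^{2} + 3 I\right)} = \frac{5 + I}{1 + I^{2} + 4 I}$)
$W{\left(0 \right)} 6 \left(-9\right) = \frac{5 + 0}{1 + 0^{2} + 4 \cdot 0} \cdot 6 \left(-9\right) = \frac{1}{1 + 0 + 0} \cdot 5 \cdot 6 \left(-9\right) = 1^{-1} \cdot 5 \cdot 6 \left(-9\right) = 1 \cdot 5 \cdot 6 \left(-9\right) = 5 \cdot 6 \left(-9\right) = 30 \left(-9\right) = -270$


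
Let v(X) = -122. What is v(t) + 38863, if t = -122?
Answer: 38741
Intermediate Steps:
v(t) + 38863 = -122 + 38863 = 38741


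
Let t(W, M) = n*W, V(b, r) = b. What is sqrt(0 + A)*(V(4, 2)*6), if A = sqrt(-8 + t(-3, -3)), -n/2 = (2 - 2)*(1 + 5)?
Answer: 24*2**(3/4)*sqrt(I) ≈ 28.541 + 28.541*I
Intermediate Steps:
n = 0 (n = -2*(2 - 2)*(1 + 5) = -0*6 = -2*0 = 0)
t(W, M) = 0 (t(W, M) = 0*W = 0)
A = 2*I*sqrt(2) (A = sqrt(-8 + 0) = sqrt(-8) = 2*I*sqrt(2) ≈ 2.8284*I)
sqrt(0 + A)*(V(4, 2)*6) = sqrt(0 + 2*I*sqrt(2))*(4*6) = sqrt(2*I*sqrt(2))*24 = (2**(3/4)*sqrt(I))*24 = 24*2**(3/4)*sqrt(I)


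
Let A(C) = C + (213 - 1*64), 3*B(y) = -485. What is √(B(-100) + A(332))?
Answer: √2874/3 ≈ 17.870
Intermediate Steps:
B(y) = -485/3 (B(y) = (⅓)*(-485) = -485/3)
A(C) = 149 + C (A(C) = C + (213 - 64) = C + 149 = 149 + C)
√(B(-100) + A(332)) = √(-485/3 + (149 + 332)) = √(-485/3 + 481) = √(958/3) = √2874/3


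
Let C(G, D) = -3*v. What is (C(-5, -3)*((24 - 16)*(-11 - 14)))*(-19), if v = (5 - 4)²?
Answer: -11400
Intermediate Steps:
v = 1 (v = 1² = 1)
C(G, D) = -3 (C(G, D) = -3*1 = -3)
(C(-5, -3)*((24 - 16)*(-11 - 14)))*(-19) = -3*(24 - 16)*(-11 - 14)*(-19) = -24*(-25)*(-19) = -3*(-200)*(-19) = 600*(-19) = -11400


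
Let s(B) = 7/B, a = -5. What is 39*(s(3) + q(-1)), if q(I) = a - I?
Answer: -65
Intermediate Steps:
q(I) = -5 - I
39*(s(3) + q(-1)) = 39*(7/3 + (-5 - 1*(-1))) = 39*(7*(⅓) + (-5 + 1)) = 39*(7/3 - 4) = 39*(-5/3) = -65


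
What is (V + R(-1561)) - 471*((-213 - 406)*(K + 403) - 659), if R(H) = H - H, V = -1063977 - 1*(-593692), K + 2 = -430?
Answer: -8614817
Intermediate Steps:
K = -432 (K = -2 - 430 = -432)
V = -470285 (V = -1063977 + 593692 = -470285)
R(H) = 0
(V + R(-1561)) - 471*((-213 - 406)*(K + 403) - 659) = (-470285 + 0) - 471*((-213 - 406)*(-432 + 403) - 659) = -470285 - 471*(-619*(-29) - 659) = -470285 - 471*(17951 - 659) = -470285 - 471*17292 = -470285 - 8144532 = -8614817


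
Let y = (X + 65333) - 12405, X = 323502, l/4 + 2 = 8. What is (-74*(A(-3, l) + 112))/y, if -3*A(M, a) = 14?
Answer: -11914/564645 ≈ -0.021100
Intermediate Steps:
l = 24 (l = -8 + 4*8 = -8 + 32 = 24)
A(M, a) = -14/3 (A(M, a) = -1/3*14 = -14/3)
y = 376430 (y = (323502 + 65333) - 12405 = 388835 - 12405 = 376430)
(-74*(A(-3, l) + 112))/y = -74*(-14/3 + 112)/376430 = -74*322/3*(1/376430) = -23828/3*1/376430 = -11914/564645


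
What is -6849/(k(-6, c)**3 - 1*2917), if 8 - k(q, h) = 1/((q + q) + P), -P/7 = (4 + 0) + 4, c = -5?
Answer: 239282752/83924391 ≈ 2.8512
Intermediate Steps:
P = -56 (P = -7*((4 + 0) + 4) = -7*(4 + 4) = -7*8 = -56)
k(q, h) = 8 - 1/(-56 + 2*q) (k(q, h) = 8 - 1/((q + q) - 56) = 8 - 1/(2*q - 56) = 8 - 1/(-56 + 2*q))
-6849/(k(-6, c)**3 - 1*2917) = -6849/(((-449 + 16*(-6))/(2*(-28 - 6)))**3 - 1*2917) = -6849/(((1/2)*(-449 - 96)/(-34))**3 - 2917) = -6849/(((1/2)*(-1/34)*(-545))**3 - 2917) = -6849/((545/68)**3 - 2917) = -6849/(161878625/314432 - 2917) = -6849/(-755319519/314432) = -6849*(-314432/755319519) = 239282752/83924391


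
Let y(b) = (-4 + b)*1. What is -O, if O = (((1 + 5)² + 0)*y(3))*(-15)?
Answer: -540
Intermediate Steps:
y(b) = -4 + b
O = 540 (O = (((1 + 5)² + 0)*(-4 + 3))*(-15) = ((6² + 0)*(-1))*(-15) = ((36 + 0)*(-1))*(-15) = (36*(-1))*(-15) = -36*(-15) = 540)
-O = -1*540 = -540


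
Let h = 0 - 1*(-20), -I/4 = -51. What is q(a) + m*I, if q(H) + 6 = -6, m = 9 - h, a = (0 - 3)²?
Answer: -2256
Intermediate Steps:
I = 204 (I = -4*(-51) = 204)
h = 20 (h = 0 + 20 = 20)
a = 9 (a = (-3)² = 9)
m = -11 (m = 9 - 1*20 = 9 - 20 = -11)
q(H) = -12 (q(H) = -6 - 6 = -12)
q(a) + m*I = -12 - 11*204 = -12 - 2244 = -2256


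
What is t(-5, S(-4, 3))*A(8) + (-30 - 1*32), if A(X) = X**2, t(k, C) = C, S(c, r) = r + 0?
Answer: 130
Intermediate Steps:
S(c, r) = r
t(-5, S(-4, 3))*A(8) + (-30 - 1*32) = 3*8**2 + (-30 - 1*32) = 3*64 + (-30 - 32) = 192 - 62 = 130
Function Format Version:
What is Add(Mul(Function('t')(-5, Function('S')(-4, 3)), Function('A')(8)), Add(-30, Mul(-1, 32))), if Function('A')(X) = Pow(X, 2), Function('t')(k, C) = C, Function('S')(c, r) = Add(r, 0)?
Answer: 130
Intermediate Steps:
Function('S')(c, r) = r
Add(Mul(Function('t')(-5, Function('S')(-4, 3)), Function('A')(8)), Add(-30, Mul(-1, 32))) = Add(Mul(3, Pow(8, 2)), Add(-30, Mul(-1, 32))) = Add(Mul(3, 64), Add(-30, -32)) = Add(192, -62) = 130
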